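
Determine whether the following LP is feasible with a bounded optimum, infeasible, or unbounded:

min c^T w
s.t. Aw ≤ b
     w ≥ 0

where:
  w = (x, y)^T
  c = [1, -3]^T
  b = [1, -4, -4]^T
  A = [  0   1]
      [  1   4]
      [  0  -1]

Infeasible (no feasible solution exists)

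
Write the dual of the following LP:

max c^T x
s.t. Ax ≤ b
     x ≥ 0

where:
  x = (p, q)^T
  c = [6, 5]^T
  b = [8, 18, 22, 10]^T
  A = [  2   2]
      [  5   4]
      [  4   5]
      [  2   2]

Primal max cᵀx s.t. Ax ≤ b, x ≥ 0  →  Dual min bᵀy s.t. Aᵀy ≥ c, y ≥ 0.

Minimize: z = 8y1 + 18y2 + 22y3 + 10y4

Subject to:
  2y1 + 5y2 + 4y3 + 2y4 ≥ 6
  2y1 + 4y2 + 5y3 + 2y4 ≥ 5
  y1, y2, y3, y4 ≥ 0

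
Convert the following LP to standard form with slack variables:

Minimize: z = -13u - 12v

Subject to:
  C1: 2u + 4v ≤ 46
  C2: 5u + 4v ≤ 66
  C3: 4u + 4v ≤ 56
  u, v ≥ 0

min z = -13u - 12v

s.t.
  2u + 4v + s1 = 46
  5u + 4v + s2 = 66
  4u + 4v + s3 = 56
  u, v, s1, s2, s3 ≥ 0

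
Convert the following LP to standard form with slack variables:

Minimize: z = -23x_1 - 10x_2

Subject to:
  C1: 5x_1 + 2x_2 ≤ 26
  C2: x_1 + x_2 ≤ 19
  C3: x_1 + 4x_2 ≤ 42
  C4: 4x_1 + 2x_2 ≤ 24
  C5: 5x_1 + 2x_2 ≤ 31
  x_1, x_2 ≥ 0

min z = -23x_1 - 10x_2

s.t.
  5x_1 + 2x_2 + s1 = 26
  x_1 + x_2 + s2 = 19
  x_1 + 4x_2 + s3 = 42
  4x_1 + 2x_2 + s4 = 24
  5x_1 + 2x_2 + s5 = 31
  x_1, x_2, s1, s2, s3, s4, s5 ≥ 0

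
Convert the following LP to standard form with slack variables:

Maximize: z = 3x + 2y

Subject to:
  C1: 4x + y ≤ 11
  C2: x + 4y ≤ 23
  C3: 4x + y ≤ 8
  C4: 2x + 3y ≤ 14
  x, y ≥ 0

max z = 3x + 2y

s.t.
  4x + y + s1 = 11
  x + 4y + s2 = 23
  4x + y + s3 = 8
  2x + 3y + s4 = 14
  x, y, s1, s2, s3, s4 ≥ 0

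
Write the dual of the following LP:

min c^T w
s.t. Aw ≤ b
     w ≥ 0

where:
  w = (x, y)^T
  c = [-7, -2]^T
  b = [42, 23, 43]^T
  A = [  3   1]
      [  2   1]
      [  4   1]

Primal min cᵀx s.t. Ax ≤ b, x ≥ 0  →  Dual max −bᵀy s.t. Aᵀy ≥ −c, y ≥ 0.

Maximize: z = -42y1 - 23y2 - 43y3

Subject to:
  3y1 + 2y2 + 4y3 ≥ 7
  y1 + y2 + y3 ≥ 2
  y1, y2, y3 ≥ 0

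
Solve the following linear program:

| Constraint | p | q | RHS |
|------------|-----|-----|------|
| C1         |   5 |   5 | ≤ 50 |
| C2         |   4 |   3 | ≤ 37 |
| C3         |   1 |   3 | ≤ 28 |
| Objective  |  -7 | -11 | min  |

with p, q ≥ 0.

Evaluate the objective at each vertex of the feasible region:
  z(0, 0) = 0
  z(9.25, 0) = -64.75
  z(7, 3) = -82
  z(1, 9) = -106  ←
  z(0, 9.333) = -102.7
The minimum is at p = 1, q = 9.

p = 1, q = 9, z = -106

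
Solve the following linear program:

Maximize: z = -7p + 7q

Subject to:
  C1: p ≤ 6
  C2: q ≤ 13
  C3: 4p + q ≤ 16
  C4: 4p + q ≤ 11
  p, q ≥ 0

Evaluate the objective at each vertex of the feasible region:
  z(0, 0) = 0
  z(2.75, 0) = -19.25
  z(0, 11) = 77  ←
The maximum is at p = 0, q = 11.

p = 0, q = 11, z = 77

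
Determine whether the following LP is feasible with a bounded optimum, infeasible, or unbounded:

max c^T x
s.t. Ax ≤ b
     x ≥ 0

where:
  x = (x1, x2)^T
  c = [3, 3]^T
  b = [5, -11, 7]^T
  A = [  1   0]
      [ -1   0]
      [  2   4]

Infeasible (no feasible solution exists)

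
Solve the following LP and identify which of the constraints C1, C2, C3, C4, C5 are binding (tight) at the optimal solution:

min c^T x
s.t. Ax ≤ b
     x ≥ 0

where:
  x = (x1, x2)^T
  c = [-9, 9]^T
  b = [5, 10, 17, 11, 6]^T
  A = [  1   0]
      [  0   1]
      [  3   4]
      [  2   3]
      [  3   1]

At x1 = 2, x2 = 0, compute slack b - a·x for each constraint:
  C1: 5 − 2 = 3  (slack)
  C2: 10 − 0 = 10  (slack)
  C3: 17 − 6 = 11  (slack)
  C4: 11 − 4 = 7  (slack)
  C5: 6 − 6 = 0  (binding)

Optimal: x1 = 2, x2 = 0
Binding: C5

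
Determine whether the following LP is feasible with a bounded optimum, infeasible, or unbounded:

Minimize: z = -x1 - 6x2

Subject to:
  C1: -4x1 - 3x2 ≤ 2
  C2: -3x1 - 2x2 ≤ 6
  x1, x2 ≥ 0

Unbounded (objective can decrease without bound)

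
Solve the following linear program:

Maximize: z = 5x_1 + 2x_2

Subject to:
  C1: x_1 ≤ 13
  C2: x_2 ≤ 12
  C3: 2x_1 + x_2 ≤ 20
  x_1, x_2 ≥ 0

Evaluate the objective at each vertex of the feasible region:
  z(0, 0) = 0
  z(10, 0) = 50  ←
  z(4, 12) = 44
  z(0, 12) = 24
The maximum is at x_1 = 10, x_2 = 0.

x_1 = 10, x_2 = 0, z = 50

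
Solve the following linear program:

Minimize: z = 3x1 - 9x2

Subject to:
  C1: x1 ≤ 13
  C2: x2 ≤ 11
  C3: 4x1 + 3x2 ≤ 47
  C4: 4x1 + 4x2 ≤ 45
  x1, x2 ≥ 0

Evaluate the objective at each vertex of the feasible region:
  z(0, 0) = 0
  z(11.25, 0) = 33.75
  z(0.25, 11) = -98.25
  z(0, 11) = -99  ←
The minimum is at x1 = 0, x2 = 11.

x1 = 0, x2 = 11, z = -99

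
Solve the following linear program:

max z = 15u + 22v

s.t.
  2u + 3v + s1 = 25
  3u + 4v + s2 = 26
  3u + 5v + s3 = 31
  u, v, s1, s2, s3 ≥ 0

Evaluate the objective at each vertex of the feasible region:
  z(0, 0) = 0
  z(8.667, 0) = 130
  z(2, 5) = 140  ←
  z(0, 6.2) = 136.4
The maximum is at u = 2, v = 5.

u = 2, v = 5, z = 140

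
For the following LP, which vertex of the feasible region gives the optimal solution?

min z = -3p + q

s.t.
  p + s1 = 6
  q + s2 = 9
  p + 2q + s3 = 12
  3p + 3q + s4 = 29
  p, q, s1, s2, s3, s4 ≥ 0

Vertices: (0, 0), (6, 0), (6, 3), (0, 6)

Evaluate the objective at each vertex of the feasible region:
  z(0, 0) = 0
  z(6, 0) = -18  ←
  z(6, 3) = -15
  z(0, 6) = 6
The minimum is at p = 6, q = 0.

(6, 0)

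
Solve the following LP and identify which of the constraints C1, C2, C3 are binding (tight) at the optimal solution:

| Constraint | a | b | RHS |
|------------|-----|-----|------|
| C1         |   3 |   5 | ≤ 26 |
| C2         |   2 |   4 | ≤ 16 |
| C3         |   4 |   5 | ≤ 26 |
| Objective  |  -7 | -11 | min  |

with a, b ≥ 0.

At a = 4, b = 2, compute slack b - a·x for each constraint:
  C1: 26 − 22 = 4  (slack)
  C2: 16 − 16 = 0  (binding)
  C3: 26 − 26 = 0  (binding)

Optimal: a = 4, b = 2
Binding: C2, C3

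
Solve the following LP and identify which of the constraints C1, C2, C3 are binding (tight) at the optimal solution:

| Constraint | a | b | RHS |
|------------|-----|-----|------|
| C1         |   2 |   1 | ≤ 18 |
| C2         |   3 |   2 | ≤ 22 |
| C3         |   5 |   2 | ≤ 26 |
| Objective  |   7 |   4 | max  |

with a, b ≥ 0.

At a = 2, b = 8, compute slack b - a·x for each constraint:
  C1: 18 − 12 = 6  (slack)
  C2: 22 − 22 = 0  (binding)
  C3: 26 − 26 = 0  (binding)

Optimal: a = 2, b = 8
Binding: C2, C3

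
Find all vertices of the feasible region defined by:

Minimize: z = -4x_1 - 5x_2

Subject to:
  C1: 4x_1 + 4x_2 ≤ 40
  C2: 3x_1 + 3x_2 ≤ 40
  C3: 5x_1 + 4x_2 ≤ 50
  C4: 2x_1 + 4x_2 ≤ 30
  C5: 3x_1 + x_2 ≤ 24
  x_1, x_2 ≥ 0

(0, 0), (8, 0), (7, 3), (5, 5), (0, 7.5)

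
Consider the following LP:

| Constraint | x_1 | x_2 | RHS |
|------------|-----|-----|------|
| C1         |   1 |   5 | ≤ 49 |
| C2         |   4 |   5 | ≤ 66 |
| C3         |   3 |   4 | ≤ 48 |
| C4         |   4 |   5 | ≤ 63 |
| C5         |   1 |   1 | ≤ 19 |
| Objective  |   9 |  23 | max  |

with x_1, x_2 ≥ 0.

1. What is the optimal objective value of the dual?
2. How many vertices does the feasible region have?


1. 243
2. 5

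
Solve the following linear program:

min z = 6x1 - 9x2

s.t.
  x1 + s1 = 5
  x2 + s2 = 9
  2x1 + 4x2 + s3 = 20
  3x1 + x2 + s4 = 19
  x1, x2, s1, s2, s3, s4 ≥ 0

Evaluate the objective at each vertex of the feasible region:
  z(0, 0) = 0
  z(5, 0) = 30
  z(5, 2.5) = 7.5
  z(0, 5) = -45  ←
The minimum is at x1 = 0, x2 = 5.

x1 = 0, x2 = 5, z = -45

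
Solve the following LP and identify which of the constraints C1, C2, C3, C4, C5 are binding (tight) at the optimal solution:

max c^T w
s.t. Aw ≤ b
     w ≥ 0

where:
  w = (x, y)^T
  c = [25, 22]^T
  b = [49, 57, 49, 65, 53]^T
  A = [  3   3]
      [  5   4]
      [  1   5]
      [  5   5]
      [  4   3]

At x = 5, y = 8, compute slack b - a·x for each constraint:
  C1: 49 − 39 = 10  (slack)
  C2: 57 − 57 = 0  (binding)
  C3: 49 − 45 = 4  (slack)
  C4: 65 − 65 = 0  (binding)
  C5: 53 − 44 = 9  (slack)

Optimal: x = 5, y = 8
Binding: C2, C4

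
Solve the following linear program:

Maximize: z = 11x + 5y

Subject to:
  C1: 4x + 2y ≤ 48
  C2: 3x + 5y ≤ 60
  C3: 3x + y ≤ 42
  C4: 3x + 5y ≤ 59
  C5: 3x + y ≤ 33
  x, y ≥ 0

Evaluate the objective at each vertex of the feasible region:
  z(0, 0) = 0
  z(11, 0) = 121
  z(9, 6) = 129  ←
  z(8.714, 6.571) = 128.7
  z(0, 11.8) = 59
The maximum is at x = 9, y = 6.

x = 9, y = 6, z = 129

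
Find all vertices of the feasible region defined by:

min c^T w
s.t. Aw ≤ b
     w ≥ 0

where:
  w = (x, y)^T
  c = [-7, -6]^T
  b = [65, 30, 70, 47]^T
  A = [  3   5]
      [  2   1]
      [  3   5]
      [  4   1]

(0, 0), (11.75, 0), (10, 7), (0, 13)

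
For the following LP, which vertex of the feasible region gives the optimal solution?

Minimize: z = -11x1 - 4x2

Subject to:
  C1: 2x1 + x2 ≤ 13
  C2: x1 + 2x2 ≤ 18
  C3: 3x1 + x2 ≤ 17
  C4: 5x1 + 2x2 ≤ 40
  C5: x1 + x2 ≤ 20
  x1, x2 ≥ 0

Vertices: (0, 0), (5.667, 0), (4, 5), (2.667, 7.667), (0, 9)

Evaluate the objective at each vertex of the feasible region:
  z(0, 0) = 0
  z(5.667, 0) = -62.33
  z(4, 5) = -64  ←
  z(2.667, 7.667) = -60
  z(0, 9) = -36
The minimum is at x1 = 4, x2 = 5.

(4, 5)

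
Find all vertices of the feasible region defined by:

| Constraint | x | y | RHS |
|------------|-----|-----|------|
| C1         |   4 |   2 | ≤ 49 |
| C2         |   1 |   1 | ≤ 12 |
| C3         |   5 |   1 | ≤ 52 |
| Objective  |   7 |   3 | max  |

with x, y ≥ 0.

(0, 0), (10.4, 0), (10, 2), (0, 12)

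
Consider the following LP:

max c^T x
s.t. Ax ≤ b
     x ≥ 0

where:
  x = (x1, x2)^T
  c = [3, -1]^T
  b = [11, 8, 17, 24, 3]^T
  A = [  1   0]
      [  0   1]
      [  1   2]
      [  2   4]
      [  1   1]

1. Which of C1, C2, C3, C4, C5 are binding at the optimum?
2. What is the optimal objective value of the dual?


1. C5
2. 9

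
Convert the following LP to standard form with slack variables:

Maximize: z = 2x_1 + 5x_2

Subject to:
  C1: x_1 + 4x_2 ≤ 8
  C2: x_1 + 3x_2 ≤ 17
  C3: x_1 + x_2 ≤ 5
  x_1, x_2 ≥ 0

max z = 2x_1 + 5x_2

s.t.
  x_1 + 4x_2 + s1 = 8
  x_1 + 3x_2 + s2 = 17
  x_1 + x_2 + s3 = 5
  x_1, x_2, s1, s2, s3 ≥ 0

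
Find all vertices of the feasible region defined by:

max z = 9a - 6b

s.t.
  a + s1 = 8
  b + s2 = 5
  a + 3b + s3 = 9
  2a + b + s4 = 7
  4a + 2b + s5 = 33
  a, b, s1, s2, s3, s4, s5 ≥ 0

(0, 0), (3.5, 0), (2.4, 2.2), (0, 3)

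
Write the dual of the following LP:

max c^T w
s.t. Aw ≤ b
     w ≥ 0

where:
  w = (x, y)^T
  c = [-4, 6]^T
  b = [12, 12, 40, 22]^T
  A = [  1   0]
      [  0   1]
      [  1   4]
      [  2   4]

Primal max cᵀx s.t. Ax ≤ b, x ≥ 0  →  Dual min bᵀy s.t. Aᵀy ≥ c, y ≥ 0.

Minimize: z = 12y1 + 12y2 + 40y3 + 22y4

Subject to:
  y1 + y3 + 2y4 ≥ -4
  y2 + 4y3 + 4y4 ≥ 6
  y1, y2, y3, y4 ≥ 0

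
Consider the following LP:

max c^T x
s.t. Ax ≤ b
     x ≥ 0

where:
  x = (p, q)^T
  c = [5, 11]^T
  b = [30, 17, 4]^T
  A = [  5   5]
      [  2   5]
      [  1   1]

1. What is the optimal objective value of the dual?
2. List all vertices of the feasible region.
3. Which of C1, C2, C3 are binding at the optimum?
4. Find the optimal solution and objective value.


1. 38
2. (0, 0), (4, 0), (1, 3), (0, 3.4)
3. C2, C3
4. p = 1, q = 3, z = 38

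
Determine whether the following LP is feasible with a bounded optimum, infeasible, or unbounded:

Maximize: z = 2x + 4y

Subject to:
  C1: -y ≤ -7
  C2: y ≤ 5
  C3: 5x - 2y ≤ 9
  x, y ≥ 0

Infeasible (no feasible solution exists)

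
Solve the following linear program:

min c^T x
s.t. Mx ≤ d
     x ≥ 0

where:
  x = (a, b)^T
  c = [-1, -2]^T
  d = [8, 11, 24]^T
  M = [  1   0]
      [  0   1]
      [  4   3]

Evaluate the objective at each vertex of the feasible region:
  z(0, 0) = 0
  z(6, 0) = -6
  z(0, 8) = -16  ←
The minimum is at a = 0, b = 8.

a = 0, b = 8, z = -16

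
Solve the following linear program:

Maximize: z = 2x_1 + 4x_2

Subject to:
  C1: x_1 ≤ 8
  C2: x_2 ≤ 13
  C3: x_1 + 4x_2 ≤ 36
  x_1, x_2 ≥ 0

Evaluate the objective at each vertex of the feasible region:
  z(0, 0) = 0
  z(8, 0) = 16
  z(8, 7) = 44  ←
  z(0, 9) = 36
The maximum is at x_1 = 8, x_2 = 7.

x_1 = 8, x_2 = 7, z = 44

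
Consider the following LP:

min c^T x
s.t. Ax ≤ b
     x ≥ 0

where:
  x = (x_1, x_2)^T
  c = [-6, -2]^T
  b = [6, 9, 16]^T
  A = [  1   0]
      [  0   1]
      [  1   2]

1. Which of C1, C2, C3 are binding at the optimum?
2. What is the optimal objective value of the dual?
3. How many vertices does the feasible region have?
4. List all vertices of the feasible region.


1. C1, C3
2. -46
3. 4
4. (0, 0), (6, 0), (6, 5), (0, 8)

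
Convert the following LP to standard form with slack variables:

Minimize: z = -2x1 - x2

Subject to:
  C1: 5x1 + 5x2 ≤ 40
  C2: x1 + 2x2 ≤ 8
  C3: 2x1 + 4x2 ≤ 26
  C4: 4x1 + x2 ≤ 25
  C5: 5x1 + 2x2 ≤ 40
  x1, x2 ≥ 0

min z = -2x1 - x2

s.t.
  5x1 + 5x2 + s1 = 40
  x1 + 2x2 + s2 = 8
  2x1 + 4x2 + s3 = 26
  4x1 + x2 + s4 = 25
  5x1 + 2x2 + s5 = 40
  x1, x2, s1, s2, s3, s4, s5 ≥ 0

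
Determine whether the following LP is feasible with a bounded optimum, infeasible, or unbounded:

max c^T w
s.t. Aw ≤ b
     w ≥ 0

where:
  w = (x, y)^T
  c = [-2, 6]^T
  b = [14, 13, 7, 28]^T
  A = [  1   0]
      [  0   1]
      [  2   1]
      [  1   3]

Feasible with a bounded optimal solution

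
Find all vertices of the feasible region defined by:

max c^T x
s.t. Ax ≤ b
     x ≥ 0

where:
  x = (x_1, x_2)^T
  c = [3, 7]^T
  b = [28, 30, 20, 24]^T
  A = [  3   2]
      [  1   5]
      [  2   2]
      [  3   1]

(0, 0), (8, 0), (7, 3), (5, 5), (0, 6)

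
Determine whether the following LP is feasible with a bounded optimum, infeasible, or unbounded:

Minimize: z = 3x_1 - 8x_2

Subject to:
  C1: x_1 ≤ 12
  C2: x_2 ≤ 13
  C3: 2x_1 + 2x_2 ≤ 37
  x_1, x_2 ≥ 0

Feasible with a bounded optimal solution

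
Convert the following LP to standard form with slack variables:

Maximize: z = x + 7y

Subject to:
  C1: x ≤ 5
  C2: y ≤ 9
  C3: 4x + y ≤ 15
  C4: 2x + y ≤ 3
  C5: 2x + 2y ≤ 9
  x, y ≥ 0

max z = x + 7y

s.t.
  x + s1 = 5
  y + s2 = 9
  4x + y + s3 = 15
  2x + y + s4 = 3
  2x + 2y + s5 = 9
  x, y, s1, s2, s3, s4, s5 ≥ 0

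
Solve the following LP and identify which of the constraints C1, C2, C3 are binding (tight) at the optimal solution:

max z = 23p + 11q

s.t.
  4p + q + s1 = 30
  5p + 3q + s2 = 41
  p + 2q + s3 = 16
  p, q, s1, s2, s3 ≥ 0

At p = 7, q = 2, compute slack b - a·x for each constraint:
  C1: 30 − 30 = 0  (binding)
  C2: 41 − 41 = 0  (binding)
  C3: 16 − 11 = 5  (slack)

Optimal: p = 7, q = 2
Binding: C1, C2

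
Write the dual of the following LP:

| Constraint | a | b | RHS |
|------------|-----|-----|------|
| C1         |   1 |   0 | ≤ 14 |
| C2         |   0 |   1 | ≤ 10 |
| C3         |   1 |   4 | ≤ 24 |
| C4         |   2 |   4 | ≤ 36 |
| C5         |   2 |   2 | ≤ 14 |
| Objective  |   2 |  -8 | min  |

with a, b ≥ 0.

Primal min cᵀx s.t. Ax ≤ b, x ≥ 0  →  Dual max −bᵀy s.t. Aᵀy ≥ −c, y ≥ 0.

Maximize: z = -14y1 - 10y2 - 24y3 - 36y4 - 14y5

Subject to:
  y1 + y3 + 2y4 + 2y5 ≥ -2
  y2 + 4y3 + 4y4 + 2y5 ≥ 8
  y1, y2, y3, y4, y5 ≥ 0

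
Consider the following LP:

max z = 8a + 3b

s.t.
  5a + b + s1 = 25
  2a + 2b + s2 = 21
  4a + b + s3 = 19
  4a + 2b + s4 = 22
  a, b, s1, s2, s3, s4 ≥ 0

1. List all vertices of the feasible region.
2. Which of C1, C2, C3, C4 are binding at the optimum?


1. (0, 0), (4.75, 0), (4, 3), (0.5, 10), (0, 10.5)
2. C3, C4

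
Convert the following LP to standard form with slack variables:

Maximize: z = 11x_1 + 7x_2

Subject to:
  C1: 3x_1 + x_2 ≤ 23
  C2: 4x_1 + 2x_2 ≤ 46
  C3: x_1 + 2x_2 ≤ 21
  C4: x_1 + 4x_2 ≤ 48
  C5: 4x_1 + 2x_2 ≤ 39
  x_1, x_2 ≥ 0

max z = 11x_1 + 7x_2

s.t.
  3x_1 + x_2 + s1 = 23
  4x_1 + 2x_2 + s2 = 46
  x_1 + 2x_2 + s3 = 21
  x_1 + 4x_2 + s4 = 48
  4x_1 + 2x_2 + s5 = 39
  x_1, x_2, s1, s2, s3, s4, s5 ≥ 0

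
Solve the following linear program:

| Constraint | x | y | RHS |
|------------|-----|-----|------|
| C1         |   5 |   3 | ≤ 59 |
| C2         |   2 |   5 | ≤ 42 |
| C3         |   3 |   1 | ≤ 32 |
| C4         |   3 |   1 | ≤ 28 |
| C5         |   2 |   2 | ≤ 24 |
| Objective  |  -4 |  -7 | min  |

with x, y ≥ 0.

Evaluate the objective at each vertex of the feasible region:
  z(0, 0) = 0
  z(9.333, 0) = -37.33
  z(8, 4) = -60
  z(6, 6) = -66  ←
  z(0, 8.4) = -58.8
The minimum is at x = 6, y = 6.

x = 6, y = 6, z = -66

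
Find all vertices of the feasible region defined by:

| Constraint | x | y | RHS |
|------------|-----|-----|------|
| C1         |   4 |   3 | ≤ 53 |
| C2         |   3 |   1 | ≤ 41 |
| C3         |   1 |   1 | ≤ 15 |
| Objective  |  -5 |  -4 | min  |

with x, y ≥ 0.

(0, 0), (13.25, 0), (8, 7), (0, 15)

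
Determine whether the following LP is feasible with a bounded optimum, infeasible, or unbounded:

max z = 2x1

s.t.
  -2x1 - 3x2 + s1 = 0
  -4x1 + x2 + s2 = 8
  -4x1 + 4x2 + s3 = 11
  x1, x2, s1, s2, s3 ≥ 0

Unbounded (objective can increase without bound)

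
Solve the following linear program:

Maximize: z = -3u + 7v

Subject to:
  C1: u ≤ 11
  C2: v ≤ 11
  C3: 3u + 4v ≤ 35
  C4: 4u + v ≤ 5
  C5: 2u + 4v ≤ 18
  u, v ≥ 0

Evaluate the objective at each vertex of the feasible region:
  z(0, 0) = 0
  z(1.25, 0) = -3.75
  z(0.1429, 4.429) = 30.57
  z(0, 4.5) = 31.5  ←
The maximum is at u = 0, v = 4.5.

u = 0, v = 4.5, z = 31.5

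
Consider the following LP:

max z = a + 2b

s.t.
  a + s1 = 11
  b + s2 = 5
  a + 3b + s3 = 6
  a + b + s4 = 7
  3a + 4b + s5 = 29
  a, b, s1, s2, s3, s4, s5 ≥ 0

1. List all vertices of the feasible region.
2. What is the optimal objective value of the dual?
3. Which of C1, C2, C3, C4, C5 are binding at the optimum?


1. (0, 0), (6, 0), (0, 2)
2. 6
3. C3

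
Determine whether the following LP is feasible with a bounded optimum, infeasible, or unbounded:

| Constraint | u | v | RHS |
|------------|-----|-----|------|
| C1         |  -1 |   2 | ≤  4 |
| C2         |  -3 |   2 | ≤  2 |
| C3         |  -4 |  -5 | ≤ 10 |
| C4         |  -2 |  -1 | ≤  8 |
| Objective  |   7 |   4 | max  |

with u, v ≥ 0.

Unbounded (objective can increase without bound)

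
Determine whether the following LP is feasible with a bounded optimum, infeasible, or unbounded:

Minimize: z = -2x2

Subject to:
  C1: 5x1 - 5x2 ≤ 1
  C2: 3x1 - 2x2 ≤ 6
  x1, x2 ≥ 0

Unbounded (objective can decrease without bound)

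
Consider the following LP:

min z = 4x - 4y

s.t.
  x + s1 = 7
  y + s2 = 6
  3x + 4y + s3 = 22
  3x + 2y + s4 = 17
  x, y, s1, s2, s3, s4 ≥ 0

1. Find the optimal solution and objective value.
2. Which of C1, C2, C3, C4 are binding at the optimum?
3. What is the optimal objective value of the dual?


1. x = 0, y = 5.5, z = -22
2. C3
3. -22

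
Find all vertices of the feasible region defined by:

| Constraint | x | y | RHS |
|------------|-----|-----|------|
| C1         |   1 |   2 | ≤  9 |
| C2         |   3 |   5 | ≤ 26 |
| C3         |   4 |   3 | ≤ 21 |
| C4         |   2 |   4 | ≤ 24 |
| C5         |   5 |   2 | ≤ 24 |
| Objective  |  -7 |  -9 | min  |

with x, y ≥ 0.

(0, 0), (4.8, 0), (4.286, 1.286), (3, 3), (0, 4.5)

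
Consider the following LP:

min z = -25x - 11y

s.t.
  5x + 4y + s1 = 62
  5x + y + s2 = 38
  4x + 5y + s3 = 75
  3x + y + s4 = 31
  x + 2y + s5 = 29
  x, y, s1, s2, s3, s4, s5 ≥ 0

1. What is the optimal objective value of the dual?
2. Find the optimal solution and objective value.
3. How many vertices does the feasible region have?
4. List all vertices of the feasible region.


1. -238
2. x = 6, y = 8, z = -238
3. 5
4. (0, 0), (7.6, 0), (6, 8), (1.333, 13.83), (0, 14.5)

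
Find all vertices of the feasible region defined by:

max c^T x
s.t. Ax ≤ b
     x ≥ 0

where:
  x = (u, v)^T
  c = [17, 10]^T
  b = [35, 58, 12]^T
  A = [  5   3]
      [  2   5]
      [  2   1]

(0, 0), (6, 0), (1, 10), (0.05263, 11.58), (0, 11.6)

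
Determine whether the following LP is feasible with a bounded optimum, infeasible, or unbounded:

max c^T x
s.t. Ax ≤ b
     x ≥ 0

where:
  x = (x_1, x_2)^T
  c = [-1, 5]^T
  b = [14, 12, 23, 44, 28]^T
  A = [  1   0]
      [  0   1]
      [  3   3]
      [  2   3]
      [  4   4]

Feasible with a bounded optimal solution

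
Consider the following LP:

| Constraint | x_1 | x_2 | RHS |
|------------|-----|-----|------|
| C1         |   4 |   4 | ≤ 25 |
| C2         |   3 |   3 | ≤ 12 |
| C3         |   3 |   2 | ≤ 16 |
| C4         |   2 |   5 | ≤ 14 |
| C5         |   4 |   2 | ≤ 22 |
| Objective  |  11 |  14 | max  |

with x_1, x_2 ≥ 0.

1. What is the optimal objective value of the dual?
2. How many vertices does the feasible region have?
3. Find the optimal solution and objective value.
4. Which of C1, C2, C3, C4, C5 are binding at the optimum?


1. 50
2. 4
3. x_1 = 2, x_2 = 2, z = 50
4. C2, C4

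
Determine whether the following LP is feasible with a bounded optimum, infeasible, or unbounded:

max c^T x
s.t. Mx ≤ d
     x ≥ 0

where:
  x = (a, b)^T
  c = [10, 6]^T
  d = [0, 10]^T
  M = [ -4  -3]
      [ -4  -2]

Unbounded (objective can increase without bound)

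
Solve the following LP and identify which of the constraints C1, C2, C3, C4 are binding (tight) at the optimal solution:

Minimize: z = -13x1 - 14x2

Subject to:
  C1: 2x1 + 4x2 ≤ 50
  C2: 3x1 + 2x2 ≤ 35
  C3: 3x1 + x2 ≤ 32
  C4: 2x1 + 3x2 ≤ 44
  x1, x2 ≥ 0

At x1 = 5, x2 = 10, compute slack b - a·x for each constraint:
  C1: 50 − 50 = 0  (binding)
  C2: 35 − 35 = 0  (binding)
  C3: 32 − 25 = 7  (slack)
  C4: 44 − 40 = 4  (slack)

Optimal: x1 = 5, x2 = 10
Binding: C1, C2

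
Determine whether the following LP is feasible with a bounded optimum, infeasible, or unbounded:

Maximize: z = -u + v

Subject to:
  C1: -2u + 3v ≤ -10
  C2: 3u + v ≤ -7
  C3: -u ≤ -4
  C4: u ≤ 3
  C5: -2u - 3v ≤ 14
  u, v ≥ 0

Infeasible (no feasible solution exists)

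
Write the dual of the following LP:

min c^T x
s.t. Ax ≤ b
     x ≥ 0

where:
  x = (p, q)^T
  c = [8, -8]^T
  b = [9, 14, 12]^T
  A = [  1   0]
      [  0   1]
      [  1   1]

Primal min cᵀx s.t. Ax ≤ b, x ≥ 0  →  Dual max −bᵀy s.t. Aᵀy ≥ −c, y ≥ 0.

Maximize: z = -9y1 - 14y2 - 12y3

Subject to:
  y1 + y3 ≥ -8
  y2 + y3 ≥ 8
  y1, y2, y3 ≥ 0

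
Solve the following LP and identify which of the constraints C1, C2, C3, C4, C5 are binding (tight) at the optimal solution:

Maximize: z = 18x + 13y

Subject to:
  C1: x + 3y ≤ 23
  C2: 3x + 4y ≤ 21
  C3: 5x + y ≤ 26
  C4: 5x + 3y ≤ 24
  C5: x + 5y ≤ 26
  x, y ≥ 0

At x = 3, y = 3, compute slack b - a·x for each constraint:
  C1: 23 − 12 = 11  (slack)
  C2: 21 − 21 = 0  (binding)
  C3: 26 − 18 = 8  (slack)
  C4: 24 − 24 = 0  (binding)
  C5: 26 − 18 = 8  (slack)

Optimal: x = 3, y = 3
Binding: C2, C4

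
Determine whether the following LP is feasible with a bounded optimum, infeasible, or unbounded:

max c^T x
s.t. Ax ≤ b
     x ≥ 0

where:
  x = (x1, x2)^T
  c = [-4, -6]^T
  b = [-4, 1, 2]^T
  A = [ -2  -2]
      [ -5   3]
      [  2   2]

Infeasible (no feasible solution exists)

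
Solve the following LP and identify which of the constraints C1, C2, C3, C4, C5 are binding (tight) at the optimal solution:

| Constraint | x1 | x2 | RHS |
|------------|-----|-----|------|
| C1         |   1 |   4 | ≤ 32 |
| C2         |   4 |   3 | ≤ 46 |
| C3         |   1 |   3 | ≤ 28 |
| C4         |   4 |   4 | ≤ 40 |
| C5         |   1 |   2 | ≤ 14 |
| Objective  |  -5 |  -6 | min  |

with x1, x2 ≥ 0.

At x1 = 6, x2 = 4, compute slack b - a·x for each constraint:
  C1: 32 − 22 = 10  (slack)
  C2: 46 − 36 = 10  (slack)
  C3: 28 − 18 = 10  (slack)
  C4: 40 − 40 = 0  (binding)
  C5: 14 − 14 = 0  (binding)

Optimal: x1 = 6, x2 = 4
Binding: C4, C5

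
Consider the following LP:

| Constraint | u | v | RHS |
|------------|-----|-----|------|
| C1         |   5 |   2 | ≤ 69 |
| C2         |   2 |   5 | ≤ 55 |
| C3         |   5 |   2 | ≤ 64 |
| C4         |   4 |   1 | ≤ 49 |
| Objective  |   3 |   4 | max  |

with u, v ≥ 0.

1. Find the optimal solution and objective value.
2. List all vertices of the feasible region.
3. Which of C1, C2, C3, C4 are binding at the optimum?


1. u = 10, v = 7, z = 58
2. (0, 0), (12.25, 0), (11.33, 3.667), (10, 7), (0, 11)
3. C2, C3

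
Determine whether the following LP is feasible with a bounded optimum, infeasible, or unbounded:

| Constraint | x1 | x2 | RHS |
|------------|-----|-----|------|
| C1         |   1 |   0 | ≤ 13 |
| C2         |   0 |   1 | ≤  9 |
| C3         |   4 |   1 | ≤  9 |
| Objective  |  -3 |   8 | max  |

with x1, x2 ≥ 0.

Feasible with a bounded optimal solution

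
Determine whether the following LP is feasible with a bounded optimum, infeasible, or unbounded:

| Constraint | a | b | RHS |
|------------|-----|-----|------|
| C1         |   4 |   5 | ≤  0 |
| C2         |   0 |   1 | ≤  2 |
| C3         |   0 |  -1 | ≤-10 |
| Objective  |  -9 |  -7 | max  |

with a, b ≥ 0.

Infeasible (no feasible solution exists)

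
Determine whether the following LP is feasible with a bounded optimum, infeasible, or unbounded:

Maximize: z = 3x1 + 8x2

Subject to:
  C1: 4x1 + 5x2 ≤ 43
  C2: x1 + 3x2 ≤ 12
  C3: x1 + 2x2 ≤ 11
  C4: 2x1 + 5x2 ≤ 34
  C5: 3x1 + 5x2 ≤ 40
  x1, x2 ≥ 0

Feasible with a bounded optimal solution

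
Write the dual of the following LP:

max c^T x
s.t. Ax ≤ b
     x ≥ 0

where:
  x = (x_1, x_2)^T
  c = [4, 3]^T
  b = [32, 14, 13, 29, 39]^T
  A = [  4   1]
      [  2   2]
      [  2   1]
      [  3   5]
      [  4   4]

Primal max cᵀx s.t. Ax ≤ b, x ≥ 0  →  Dual min bᵀy s.t. Aᵀy ≥ c, y ≥ 0.

Minimize: z = 32y1 + 14y2 + 13y3 + 29y4 + 39y5

Subject to:
  4y1 + 2y2 + 2y3 + 3y4 + 4y5 ≥ 4
  y1 + 2y2 + y3 + 5y4 + 4y5 ≥ 3
  y1, y2, y3, y4, y5 ≥ 0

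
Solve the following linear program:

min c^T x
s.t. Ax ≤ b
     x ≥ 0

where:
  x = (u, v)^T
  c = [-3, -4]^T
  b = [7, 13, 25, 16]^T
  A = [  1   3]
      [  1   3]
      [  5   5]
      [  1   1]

Evaluate the objective at each vertex of the feasible region:
  z(0, 0) = 0
  z(5, 0) = -15
  z(4, 1) = -16  ←
  z(0, 2.333) = -9.333
The minimum is at u = 4, v = 1.

u = 4, v = 1, z = -16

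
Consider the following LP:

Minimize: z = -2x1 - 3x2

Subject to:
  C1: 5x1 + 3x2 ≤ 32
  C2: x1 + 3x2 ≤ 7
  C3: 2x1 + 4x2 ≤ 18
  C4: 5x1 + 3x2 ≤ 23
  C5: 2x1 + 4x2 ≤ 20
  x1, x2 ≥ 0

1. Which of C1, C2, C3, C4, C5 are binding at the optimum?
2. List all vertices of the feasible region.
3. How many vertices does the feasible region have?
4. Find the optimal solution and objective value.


1. C2, C4
2. (0, 0), (4.6, 0), (4, 1), (0, 2.333)
3. 4
4. x1 = 4, x2 = 1, z = -11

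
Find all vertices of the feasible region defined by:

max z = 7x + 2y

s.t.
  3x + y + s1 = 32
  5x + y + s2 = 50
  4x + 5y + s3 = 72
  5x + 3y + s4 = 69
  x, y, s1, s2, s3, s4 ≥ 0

(0, 0), (10, 0), (9, 5), (8, 8), (0, 14.4)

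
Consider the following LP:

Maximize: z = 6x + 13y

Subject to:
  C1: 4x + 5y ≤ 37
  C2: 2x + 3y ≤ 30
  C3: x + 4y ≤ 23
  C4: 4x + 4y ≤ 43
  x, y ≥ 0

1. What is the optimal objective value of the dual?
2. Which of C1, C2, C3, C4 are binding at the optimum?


1. 83
2. C1, C3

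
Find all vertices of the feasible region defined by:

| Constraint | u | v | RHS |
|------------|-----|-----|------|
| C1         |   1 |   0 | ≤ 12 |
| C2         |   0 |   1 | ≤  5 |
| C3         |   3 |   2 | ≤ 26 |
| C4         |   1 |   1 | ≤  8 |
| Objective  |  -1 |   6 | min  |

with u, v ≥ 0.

(0, 0), (8, 0), (3, 5), (0, 5)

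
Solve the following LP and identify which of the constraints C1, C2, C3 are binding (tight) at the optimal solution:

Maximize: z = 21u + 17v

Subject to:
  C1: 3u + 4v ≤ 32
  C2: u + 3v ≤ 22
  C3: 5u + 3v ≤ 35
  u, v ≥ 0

At u = 4, v = 5, compute slack b - a·x for each constraint:
  C1: 32 − 32 = 0  (binding)
  C2: 22 − 19 = 3  (slack)
  C3: 35 − 35 = 0  (binding)

Optimal: u = 4, v = 5
Binding: C1, C3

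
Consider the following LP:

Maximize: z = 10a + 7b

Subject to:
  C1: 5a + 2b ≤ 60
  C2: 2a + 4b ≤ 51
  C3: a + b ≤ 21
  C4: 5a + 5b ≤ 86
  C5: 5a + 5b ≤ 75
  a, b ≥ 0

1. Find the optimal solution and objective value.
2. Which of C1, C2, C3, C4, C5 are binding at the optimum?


1. a = 10, b = 5, z = 135
2. C1, C5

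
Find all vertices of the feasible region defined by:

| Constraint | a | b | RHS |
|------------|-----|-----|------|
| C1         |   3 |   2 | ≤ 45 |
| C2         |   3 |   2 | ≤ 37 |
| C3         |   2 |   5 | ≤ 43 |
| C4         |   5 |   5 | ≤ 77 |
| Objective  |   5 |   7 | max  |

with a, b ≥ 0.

(0, 0), (12.33, 0), (9, 5), (0, 8.6)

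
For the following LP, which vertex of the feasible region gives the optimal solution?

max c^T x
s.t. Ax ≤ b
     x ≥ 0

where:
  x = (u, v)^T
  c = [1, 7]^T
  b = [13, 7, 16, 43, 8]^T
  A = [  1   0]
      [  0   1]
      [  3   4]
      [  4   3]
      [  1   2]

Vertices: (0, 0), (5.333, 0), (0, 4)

Evaluate the objective at each vertex of the feasible region:
  z(0, 0) = 0
  z(5.333, 0) = 5.333
  z(0, 4) = 28  ←
The maximum is at u = 0, v = 4.

(0, 4)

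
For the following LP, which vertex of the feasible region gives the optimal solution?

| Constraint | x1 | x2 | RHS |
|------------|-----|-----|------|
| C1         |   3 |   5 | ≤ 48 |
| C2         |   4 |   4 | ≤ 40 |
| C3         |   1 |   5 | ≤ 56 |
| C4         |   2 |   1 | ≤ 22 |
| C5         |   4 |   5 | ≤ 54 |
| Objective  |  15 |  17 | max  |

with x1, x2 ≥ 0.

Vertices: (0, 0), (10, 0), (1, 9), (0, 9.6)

Evaluate the objective at each vertex of the feasible region:
  z(0, 0) = 0
  z(10, 0) = 150
  z(1, 9) = 168  ←
  z(0, 9.6) = 163.2
The maximum is at x1 = 1, x2 = 9.

(1, 9)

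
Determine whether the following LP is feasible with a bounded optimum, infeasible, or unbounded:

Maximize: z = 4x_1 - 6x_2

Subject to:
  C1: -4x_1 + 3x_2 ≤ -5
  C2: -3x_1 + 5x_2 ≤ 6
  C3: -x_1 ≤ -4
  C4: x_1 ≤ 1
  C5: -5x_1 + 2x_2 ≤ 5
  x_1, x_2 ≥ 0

Infeasible (no feasible solution exists)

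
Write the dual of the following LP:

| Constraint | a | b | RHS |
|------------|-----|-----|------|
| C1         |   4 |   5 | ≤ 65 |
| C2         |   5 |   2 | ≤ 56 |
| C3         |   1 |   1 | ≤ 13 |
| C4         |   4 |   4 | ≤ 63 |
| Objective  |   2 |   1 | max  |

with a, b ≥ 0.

Primal max cᵀx s.t. Ax ≤ b, x ≥ 0  →  Dual min bᵀy s.t. Aᵀy ≥ c, y ≥ 0.

Minimize: z = 65y1 + 56y2 + 13y3 + 63y4

Subject to:
  4y1 + 5y2 + y3 + 4y4 ≥ 2
  5y1 + 2y2 + y3 + 4y4 ≥ 1
  y1, y2, y3, y4 ≥ 0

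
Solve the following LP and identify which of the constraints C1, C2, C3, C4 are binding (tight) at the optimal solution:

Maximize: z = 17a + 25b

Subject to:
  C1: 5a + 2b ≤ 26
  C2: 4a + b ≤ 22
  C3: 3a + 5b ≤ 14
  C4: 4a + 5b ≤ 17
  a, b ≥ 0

At a = 3, b = 1, compute slack b - a·x for each constraint:
  C1: 26 − 17 = 9  (slack)
  C2: 22 − 13 = 9  (slack)
  C3: 14 − 14 = 0  (binding)
  C4: 17 − 17 = 0  (binding)

Optimal: a = 3, b = 1
Binding: C3, C4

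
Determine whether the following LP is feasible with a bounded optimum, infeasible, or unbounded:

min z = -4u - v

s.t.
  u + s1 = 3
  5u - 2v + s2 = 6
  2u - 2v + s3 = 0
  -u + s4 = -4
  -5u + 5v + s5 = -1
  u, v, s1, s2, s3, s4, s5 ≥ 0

Infeasible (no feasible solution exists)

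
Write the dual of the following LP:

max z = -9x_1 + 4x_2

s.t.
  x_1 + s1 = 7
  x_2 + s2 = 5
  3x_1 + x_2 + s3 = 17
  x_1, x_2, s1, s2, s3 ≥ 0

Primal max cᵀx s.t. Ax ≤ b, x ≥ 0  →  Dual min bᵀy s.t. Aᵀy ≥ c, y ≥ 0.

Minimize: z = 7y1 + 5y2 + 17y3

Subject to:
  y1 + 3y3 ≥ -9
  y2 + y3 ≥ 4
  y1, y2, y3 ≥ 0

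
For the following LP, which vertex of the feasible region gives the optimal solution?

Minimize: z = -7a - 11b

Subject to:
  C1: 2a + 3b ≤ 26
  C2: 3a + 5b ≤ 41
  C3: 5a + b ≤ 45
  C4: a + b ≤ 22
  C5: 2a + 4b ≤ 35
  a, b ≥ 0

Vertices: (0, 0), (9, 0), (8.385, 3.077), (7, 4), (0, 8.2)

Evaluate the objective at each vertex of the feasible region:
  z(0, 0) = 0
  z(9, 0) = -63
  z(8.385, 3.077) = -92.54
  z(7, 4) = -93  ←
  z(0, 8.2) = -90.2
The minimum is at a = 7, b = 4.

(7, 4)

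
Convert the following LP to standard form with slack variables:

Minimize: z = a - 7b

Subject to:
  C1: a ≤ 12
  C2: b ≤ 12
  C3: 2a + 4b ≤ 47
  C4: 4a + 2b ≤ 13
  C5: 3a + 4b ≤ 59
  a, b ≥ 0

min z = a - 7b

s.t.
  a + s1 = 12
  b + s2 = 12
  2a + 4b + s3 = 47
  4a + 2b + s4 = 13
  3a + 4b + s5 = 59
  a, b, s1, s2, s3, s4, s5 ≥ 0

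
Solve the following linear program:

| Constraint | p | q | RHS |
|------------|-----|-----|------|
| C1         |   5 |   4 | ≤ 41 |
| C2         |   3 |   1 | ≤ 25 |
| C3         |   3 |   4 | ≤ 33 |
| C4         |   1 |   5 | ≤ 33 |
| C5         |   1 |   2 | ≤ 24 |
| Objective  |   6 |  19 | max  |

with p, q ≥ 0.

Evaluate the objective at each vertex of the feasible region:
  z(0, 0) = 0
  z(8.2, 0) = 49.2
  z(4, 5.25) = 123.8
  z(3, 6) = 132  ←
  z(0, 6.6) = 125.4
The maximum is at p = 3, q = 6.

p = 3, q = 6, z = 132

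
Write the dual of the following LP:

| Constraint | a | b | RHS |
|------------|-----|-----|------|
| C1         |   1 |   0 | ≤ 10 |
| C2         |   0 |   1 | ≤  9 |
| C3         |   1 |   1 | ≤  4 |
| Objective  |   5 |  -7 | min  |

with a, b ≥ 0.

Primal min cᵀx s.t. Ax ≤ b, x ≥ 0  →  Dual max −bᵀy s.t. Aᵀy ≥ −c, y ≥ 0.

Maximize: z = -10y1 - 9y2 - 4y3

Subject to:
  y1 + y3 ≥ -5
  y2 + y3 ≥ 7
  y1, y2, y3 ≥ 0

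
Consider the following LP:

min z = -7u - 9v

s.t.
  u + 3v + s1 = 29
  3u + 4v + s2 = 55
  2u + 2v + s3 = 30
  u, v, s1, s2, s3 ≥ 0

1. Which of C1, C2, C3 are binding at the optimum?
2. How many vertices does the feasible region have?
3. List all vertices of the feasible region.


1. C1, C3
2. 4
3. (0, 0), (15, 0), (8, 7), (0, 9.667)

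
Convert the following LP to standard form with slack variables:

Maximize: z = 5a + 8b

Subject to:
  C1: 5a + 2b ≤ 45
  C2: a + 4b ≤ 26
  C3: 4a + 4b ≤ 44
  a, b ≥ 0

max z = 5a + 8b

s.t.
  5a + 2b + s1 = 45
  a + 4b + s2 = 26
  4a + 4b + s3 = 44
  a, b, s1, s2, s3 ≥ 0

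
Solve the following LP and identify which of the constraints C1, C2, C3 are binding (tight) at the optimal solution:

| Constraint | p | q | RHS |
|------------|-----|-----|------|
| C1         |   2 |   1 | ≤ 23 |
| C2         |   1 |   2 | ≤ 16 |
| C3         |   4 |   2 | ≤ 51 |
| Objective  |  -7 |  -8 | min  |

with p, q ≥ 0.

At p = 10, q = 3, compute slack b - a·x for each constraint:
  C1: 23 − 23 = 0  (binding)
  C2: 16 − 16 = 0  (binding)
  C3: 51 − 46 = 5  (slack)

Optimal: p = 10, q = 3
Binding: C1, C2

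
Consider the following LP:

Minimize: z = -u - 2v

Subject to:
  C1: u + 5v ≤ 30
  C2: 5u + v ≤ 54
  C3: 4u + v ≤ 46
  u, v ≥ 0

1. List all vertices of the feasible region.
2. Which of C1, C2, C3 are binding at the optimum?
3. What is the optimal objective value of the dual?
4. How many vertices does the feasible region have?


1. (0, 0), (10.8, 0), (10, 4), (0, 6)
2. C1, C2
3. -18
4. 4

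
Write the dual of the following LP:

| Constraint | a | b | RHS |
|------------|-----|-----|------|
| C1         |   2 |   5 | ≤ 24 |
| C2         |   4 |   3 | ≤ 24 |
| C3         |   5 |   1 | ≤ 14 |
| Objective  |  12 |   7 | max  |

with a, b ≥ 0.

Primal max cᵀx s.t. Ax ≤ b, x ≥ 0  →  Dual min bᵀy s.t. Aᵀy ≥ c, y ≥ 0.

Minimize: z = 24y1 + 24y2 + 14y3

Subject to:
  2y1 + 4y2 + 5y3 ≥ 12
  5y1 + 3y2 + y3 ≥ 7
  y1, y2, y3 ≥ 0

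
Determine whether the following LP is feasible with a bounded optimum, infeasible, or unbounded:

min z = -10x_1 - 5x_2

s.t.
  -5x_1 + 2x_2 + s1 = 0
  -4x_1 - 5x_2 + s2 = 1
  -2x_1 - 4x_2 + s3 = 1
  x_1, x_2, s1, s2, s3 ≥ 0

Unbounded (objective can decrease without bound)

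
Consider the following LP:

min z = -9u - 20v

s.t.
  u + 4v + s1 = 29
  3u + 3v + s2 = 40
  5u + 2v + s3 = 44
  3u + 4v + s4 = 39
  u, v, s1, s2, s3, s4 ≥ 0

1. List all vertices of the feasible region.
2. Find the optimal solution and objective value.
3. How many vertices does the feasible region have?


1. (0, 0), (8.8, 0), (7, 4.5), (5, 6), (0, 7.25)
2. u = 5, v = 6, z = -165
3. 5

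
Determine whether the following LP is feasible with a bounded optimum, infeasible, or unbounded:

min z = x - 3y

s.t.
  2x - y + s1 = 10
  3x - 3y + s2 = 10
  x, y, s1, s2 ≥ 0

Unbounded (objective can decrease without bound)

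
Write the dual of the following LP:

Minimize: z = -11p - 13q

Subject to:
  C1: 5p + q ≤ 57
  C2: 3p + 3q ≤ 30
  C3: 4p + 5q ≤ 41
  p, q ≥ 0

Primal min cᵀx s.t. Ax ≤ b, x ≥ 0  →  Dual max −bᵀy s.t. Aᵀy ≥ −c, y ≥ 0.

Maximize: z = -57y1 - 30y2 - 41y3

Subject to:
  5y1 + 3y2 + 4y3 ≥ 11
  y1 + 3y2 + 5y3 ≥ 13
  y1, y2, y3 ≥ 0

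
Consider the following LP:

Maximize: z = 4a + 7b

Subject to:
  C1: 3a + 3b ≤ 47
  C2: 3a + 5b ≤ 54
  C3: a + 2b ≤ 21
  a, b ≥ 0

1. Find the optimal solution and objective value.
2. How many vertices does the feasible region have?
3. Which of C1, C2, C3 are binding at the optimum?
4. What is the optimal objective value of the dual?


1. a = 3, b = 9, z = 75
2. 5
3. C2, C3
4. 75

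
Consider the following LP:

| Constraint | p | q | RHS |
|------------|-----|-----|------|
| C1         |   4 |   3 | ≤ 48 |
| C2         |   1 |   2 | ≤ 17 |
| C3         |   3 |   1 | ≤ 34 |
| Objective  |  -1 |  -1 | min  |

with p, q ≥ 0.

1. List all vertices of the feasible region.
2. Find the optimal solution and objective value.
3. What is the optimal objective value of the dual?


1. (0, 0), (11.33, 0), (10.8, 1.6), (9, 4), (0, 8.5)
2. p = 9, q = 4, z = -13
3. -13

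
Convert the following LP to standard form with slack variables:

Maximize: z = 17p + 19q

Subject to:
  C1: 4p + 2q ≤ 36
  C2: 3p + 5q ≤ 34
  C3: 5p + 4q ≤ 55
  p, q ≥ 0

max z = 17p + 19q

s.t.
  4p + 2q + s1 = 36
  3p + 5q + s2 = 34
  5p + 4q + s3 = 55
  p, q, s1, s2, s3 ≥ 0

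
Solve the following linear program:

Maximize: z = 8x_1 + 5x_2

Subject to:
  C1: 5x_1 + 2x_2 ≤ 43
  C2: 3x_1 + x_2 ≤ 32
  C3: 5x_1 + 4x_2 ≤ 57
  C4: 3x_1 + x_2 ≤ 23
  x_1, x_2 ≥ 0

Evaluate the objective at each vertex of the feasible region:
  z(0, 0) = 0
  z(7.667, 0) = 61.33
  z(5, 8) = 80  ←
  z(0, 14.25) = 71.25
The maximum is at x_1 = 5, x_2 = 8.

x_1 = 5, x_2 = 8, z = 80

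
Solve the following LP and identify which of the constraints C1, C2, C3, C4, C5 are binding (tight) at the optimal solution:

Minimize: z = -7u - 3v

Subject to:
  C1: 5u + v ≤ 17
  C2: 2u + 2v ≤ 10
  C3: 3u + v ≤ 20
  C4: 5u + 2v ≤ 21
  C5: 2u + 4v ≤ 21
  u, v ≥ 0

At u = 3, v = 2, compute slack b - a·x for each constraint:
  C1: 17 − 17 = 0  (binding)
  C2: 10 − 10 = 0  (binding)
  C3: 20 − 11 = 9  (slack)
  C4: 21 − 19 = 2  (slack)
  C5: 21 − 14 = 7  (slack)

Optimal: u = 3, v = 2
Binding: C1, C2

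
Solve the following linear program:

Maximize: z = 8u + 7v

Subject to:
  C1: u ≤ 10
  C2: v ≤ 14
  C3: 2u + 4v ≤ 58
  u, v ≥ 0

Evaluate the objective at each vertex of the feasible region:
  z(0, 0) = 0
  z(10, 0) = 80
  z(10, 9.5) = 146.5  ←
  z(1, 14) = 106
  z(0, 14) = 98
The maximum is at u = 10, v = 9.5.

u = 10, v = 9.5, z = 146.5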